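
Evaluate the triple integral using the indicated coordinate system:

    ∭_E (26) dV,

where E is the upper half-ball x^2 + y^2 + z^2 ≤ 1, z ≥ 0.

In spherical coordinates, x = ρ sin(φ) cos(θ), y = ρ sin(φ) sin(θ), z = ρ cos(φ), and dV = ρ^2 sin(φ) dρ dφ dθ.

The integrand becomes 26, so

    ∭_E (26) dV = ∫_{0}^{2π} ∫_{0}^{π/2} ∫_{0}^{1} (26) · ρ^2 sin(φ) dρ dφ dθ.

Inner (ρ): 26sin(φ)/3.
Middle (φ): 26/3.
Outer (θ): 52π/3.

Therefore the triple integral equals 52π/3.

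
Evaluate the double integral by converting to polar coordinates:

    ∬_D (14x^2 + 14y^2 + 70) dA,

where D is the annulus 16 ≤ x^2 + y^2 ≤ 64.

The region D is 4 ≤ r ≤ 8, 0 ≤ θ ≤ 2π in polar coordinates, where x = r cos(θ), y = r sin(θ), and dA = r dr dθ.

Under the substitution, the integrand becomes 14r^2 + 70, so

    ∬_D (14x^2 + 14y^2 + 70) dA = ∫_{0}^{2π} ∫_{4}^{8} (14r^2 + 70) · r dr dθ.

Inner integral (in r): ∫_{4}^{8} (14r^2 + 70) · r dr = 15120.

Outer integral (in θ): ∫_{0}^{2π} (15120) dθ = 30240π.

Therefore ∬_D (14x^2 + 14y^2 + 70) dA = 30240π.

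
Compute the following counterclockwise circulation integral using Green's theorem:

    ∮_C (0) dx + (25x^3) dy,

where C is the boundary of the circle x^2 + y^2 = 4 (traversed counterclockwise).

Green's theorem converts the closed line integral into a double integral over the enclosed region D:

    ∮_C P dx + Q dy = ∬_D (∂Q/∂x - ∂P/∂y) dA.

Here P = 0, Q = 25x^3, so

    ∂Q/∂x = 75x^2,    ∂P/∂y = 0,
    ∂Q/∂x - ∂P/∂y = 75x^2.

D is the region x^2 + y^2 ≤ 4. Evaluating the double integral:

In polar coordinates (x = r cos θ, y = r sin θ, dA = r dr dθ) the integrand becomes 75r^2cos(θ)^2, so

    ∬_D (75x^2) dA = ∫_0^{2π} ∫_0^{2} (75r^2cos(θ)^2) · r dr dθ.

Inner (r from 0 to 2): 300cos(θ)^2.
Outer (θ from 0 to 2π): 300π.

Therefore ∮_C P dx + Q dy = 300π.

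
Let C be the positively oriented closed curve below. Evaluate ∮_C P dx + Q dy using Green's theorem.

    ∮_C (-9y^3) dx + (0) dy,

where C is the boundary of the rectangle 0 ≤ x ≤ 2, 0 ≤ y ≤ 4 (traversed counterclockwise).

Green's theorem converts the closed line integral into a double integral over the enclosed region D:

    ∮_C P dx + Q dy = ∬_D (∂Q/∂x - ∂P/∂y) dA.

Here P = -9y^3, Q = 0, so

    ∂Q/∂x = 0,    ∂P/∂y = -27y^2,
    ∂Q/∂x - ∂P/∂y = 27y^2.

D is the region 0 ≤ x ≤ 2, 0 ≤ y ≤ 4. Evaluating the double integral:

    ∬_D (27y^2) dA = ∫_0^{2} ∫_0^{4} (27y^2) dy dx.

Inner (y from 0 to 4): 576.
Outer (x from 0 to 2): 1152.

Therefore ∮_C P dx + Q dy = 1152.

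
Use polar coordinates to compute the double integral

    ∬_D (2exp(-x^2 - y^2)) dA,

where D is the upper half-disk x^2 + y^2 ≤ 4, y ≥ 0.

The region D is 0 ≤ r ≤ 2, 0 ≤ θ ≤ π in polar coordinates, where x = r cos(θ), y = r sin(θ), and dA = r dr dθ.

Under the substitution, the integrand becomes 2exp(-r^2), so

    ∬_D (2exp(-x^2 - y^2)) dA = ∫_{0}^{π} ∫_{0}^{2} (2exp(-r^2)) · r dr dθ.

Inner integral (in r): ∫_{0}^{2} (2exp(-r^2)) · r dr = 1 - exp(-4).

Outer integral (in θ): ∫_{0}^{π} (1 - exp(-4)) dθ = -π exp(-4) + π.

Therefore ∬_D (2exp(-x^2 - y^2)) dA = -π exp(-4) + π.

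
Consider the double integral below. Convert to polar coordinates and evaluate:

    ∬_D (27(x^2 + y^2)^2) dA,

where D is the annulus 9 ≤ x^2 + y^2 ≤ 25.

The region D is 3 ≤ r ≤ 5, 0 ≤ θ ≤ 2π in polar coordinates, where x = r cos(θ), y = r sin(θ), and dA = r dr dθ.

Under the substitution, the integrand becomes 27r^4, so

    ∬_D (27(x^2 + y^2)^2) dA = ∫_{0}^{2π} ∫_{3}^{5} (27r^4) · r dr dθ.

Inner integral (in r): ∫_{3}^{5} (27r^4) · r dr = 67032.

Outer integral (in θ): ∫_{0}^{2π} (67032) dθ = 134064π.

Therefore ∬_D (27(x^2 + y^2)^2) dA = 134064π.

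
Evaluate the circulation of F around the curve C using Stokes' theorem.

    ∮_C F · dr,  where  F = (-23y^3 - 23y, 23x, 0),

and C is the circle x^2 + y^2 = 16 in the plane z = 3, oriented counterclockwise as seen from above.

Let S be the flat disk x^2 + y^2 ≤ 16 in the plane z = 3, with upward unit normal n̂ = ẑ. By Stokes' theorem,

    ∮_C F · dr = ∬_S (∇ × F) · n̂ dS = ∬_D (curl F)_z dA,

where D is the disk x^2 + y^2 ≤ 16.

Compute the curl of F = (-23y^3 - 23y, 23x, 0):
    (∇ × F)_x = ∂F_z/∂y - ∂F_y/∂z = 0,
    (∇ × F)_y = ∂F_x/∂z - ∂F_z/∂x = 0,
    (∇ × F)_z = ∂F_y/∂x - ∂F_x/∂y = 69y^2 + 46.

On z = 3, (curl F)_z = 69y^2 + 46.

Convert to polar (x = r cos θ, y = r sin θ, dA = r dr dθ); the integrand becomes 69r^2sin(θ)^2 + 46, so

    ∬_D (curl F)_z dA = ∫_0^{2π} ∫_0^{4} (69r^2sin(θ)^2 + 46) · r dr dθ.

Inner (r from 0 to 4): 4416sin(θ)^2 + 368.
Outer (θ from 0 to 2π): 5152π.

Therefore ∮_C F · dr = 5152π.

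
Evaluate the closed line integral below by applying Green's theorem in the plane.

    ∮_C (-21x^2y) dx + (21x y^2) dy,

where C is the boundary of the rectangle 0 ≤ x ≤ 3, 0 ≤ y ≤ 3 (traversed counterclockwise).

Green's theorem converts the closed line integral into a double integral over the enclosed region D:

    ∮_C P dx + Q dy = ∬_D (∂Q/∂x - ∂P/∂y) dA.

Here P = -21x^2y, Q = 21x y^2, so

    ∂Q/∂x = 21y^2,    ∂P/∂y = -21x^2,
    ∂Q/∂x - ∂P/∂y = 21x^2 + 21y^2.

D is the region 0 ≤ x ≤ 3, 0 ≤ y ≤ 3. Evaluating the double integral:

    ∬_D (21x^2 + 21y^2) dA = ∫_0^{3} ∫_0^{3} (21x^2 + 21y^2) dy dx.

Inner (y from 0 to 3): 63x^2 + 189.
Outer (x from 0 to 3): 1134.

Therefore ∮_C P dx + Q dy = 1134.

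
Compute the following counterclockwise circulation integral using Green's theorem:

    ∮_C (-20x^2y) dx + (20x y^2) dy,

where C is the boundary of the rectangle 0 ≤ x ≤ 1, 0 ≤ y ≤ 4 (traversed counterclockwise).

Green's theorem converts the closed line integral into a double integral over the enclosed region D:

    ∮_C P dx + Q dy = ∬_D (∂Q/∂x - ∂P/∂y) dA.

Here P = -20x^2y, Q = 20x y^2, so

    ∂Q/∂x = 20y^2,    ∂P/∂y = -20x^2,
    ∂Q/∂x - ∂P/∂y = 20x^2 + 20y^2.

D is the region 0 ≤ x ≤ 1, 0 ≤ y ≤ 4. Evaluating the double integral:

    ∬_D (20x^2 + 20y^2) dA = ∫_0^{1} ∫_0^{4} (20x^2 + 20y^2) dy dx.

Inner (y from 0 to 4): 80x^2 + 1280/3.
Outer (x from 0 to 1): 1360/3.

Therefore ∮_C P dx + Q dy = 1360/3.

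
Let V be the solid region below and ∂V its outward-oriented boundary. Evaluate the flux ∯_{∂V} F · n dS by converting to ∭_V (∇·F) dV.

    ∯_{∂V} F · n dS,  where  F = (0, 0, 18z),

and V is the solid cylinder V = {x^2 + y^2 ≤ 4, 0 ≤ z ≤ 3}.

By the divergence theorem,

    ∯_{∂V} F · n dS = ∭_V (∇ · F) dV.

Compute the divergence:
    ∇ · F = ∂F_x/∂x + ∂F_y/∂y + ∂F_z/∂z = 0 + 0 + 18 = 18.

In cylindrical coordinates, x = r cos(θ), y = r sin(θ), z = z, dV = r dr dθ dz, with 0 ≤ r ≤ 2, 0 ≤ θ ≤ 2π, 0 ≤ z ≤ 3.

The integrand, after substitution and multiplying by the volume element, becomes (18) · r, so

    ∭_V (∇·F) dV = ∫_0^{2π} ∫_0^{2} ∫_0^{3} (18) · r dz dr dθ.

Inner (z from 0 to 3): 54r.
Middle (r from 0 to 2): 108.
Outer (θ from 0 to 2π): 216π.

Therefore ∯_{∂V} F · n dS = 216π.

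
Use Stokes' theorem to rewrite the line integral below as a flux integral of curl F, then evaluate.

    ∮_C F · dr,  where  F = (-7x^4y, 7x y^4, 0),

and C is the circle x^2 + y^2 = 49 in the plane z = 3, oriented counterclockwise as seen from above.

Let S be the flat disk x^2 + y^2 ≤ 49 in the plane z = 3, with upward unit normal n̂ = ẑ. By Stokes' theorem,

    ∮_C F · dr = ∬_S (∇ × F) · n̂ dS = ∬_D (curl F)_z dA,

where D is the disk x^2 + y^2 ≤ 49.

Compute the curl of F = (-7x^4y, 7x y^4, 0):
    (∇ × F)_x = ∂F_z/∂y - ∂F_y/∂z = 0,
    (∇ × F)_y = ∂F_x/∂z - ∂F_z/∂x = 0,
    (∇ × F)_z = ∂F_y/∂x - ∂F_x/∂y = 7x^4 + 7y^4.

On z = 3, (curl F)_z = 7x^4 + 7y^4.

Convert to polar (x = r cos θ, y = r sin θ, dA = r dr dθ); the integrand becomes 7r^4(sin(θ)^4 + cos(θ)^4), so

    ∬_D (curl F)_z dA = ∫_0^{2π} ∫_0^{7} (7r^4(sin(θ)^4 + cos(θ)^4)) · r dr dθ.

Inner (r from 0 to 7): 823543sin(θ)^4/6 + 823543cos(θ)^4/6.
Outer (θ from 0 to 2π): 823543π/4.

Therefore ∮_C F · dr = 823543π/4.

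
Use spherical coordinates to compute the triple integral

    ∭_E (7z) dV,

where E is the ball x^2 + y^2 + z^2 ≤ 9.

In spherical coordinates, x = ρ sin(φ) cos(θ), y = ρ sin(φ) sin(θ), z = ρ cos(φ), and dV = ρ^2 sin(φ) dρ dφ dθ.

The integrand becomes 7ρ cos(φ), so

    ∭_E (7z) dV = ∫_{0}^{2π} ∫_{0}^{π} ∫_{0}^{3} (7ρ cos(φ)) · ρ^2 sin(φ) dρ dφ dθ.

Inner (ρ): 567sin(2φ)/8.
Middle (φ): 0.
Outer (θ): 0.

Therefore the triple integral equals 0.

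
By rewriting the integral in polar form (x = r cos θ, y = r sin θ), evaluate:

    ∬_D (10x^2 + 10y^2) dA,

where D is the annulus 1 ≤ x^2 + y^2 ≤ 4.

The region D is 1 ≤ r ≤ 2, 0 ≤ θ ≤ 2π in polar coordinates, where x = r cos(θ), y = r sin(θ), and dA = r dr dθ.

Under the substitution, the integrand becomes 10r^2, so

    ∬_D (10x^2 + 10y^2) dA = ∫_{0}^{2π} ∫_{1}^{2} (10r^2) · r dr dθ.

Inner integral (in r): ∫_{1}^{2} (10r^2) · r dr = 75/2.

Outer integral (in θ): ∫_{0}^{2π} (75/2) dθ = 75π.

Therefore ∬_D (10x^2 + 10y^2) dA = 75π.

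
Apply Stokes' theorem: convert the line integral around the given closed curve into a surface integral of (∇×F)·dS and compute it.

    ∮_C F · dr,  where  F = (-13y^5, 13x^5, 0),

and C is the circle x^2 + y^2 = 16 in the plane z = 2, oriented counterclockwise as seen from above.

Let S be the flat disk x^2 + y^2 ≤ 16 in the plane z = 2, with upward unit normal n̂ = ẑ. By Stokes' theorem,

    ∮_C F · dr = ∬_S (∇ × F) · n̂ dS = ∬_D (curl F)_z dA,

where D is the disk x^2 + y^2 ≤ 16.

Compute the curl of F = (-13y^5, 13x^5, 0):
    (∇ × F)_x = ∂F_z/∂y - ∂F_y/∂z = 0,
    (∇ × F)_y = ∂F_x/∂z - ∂F_z/∂x = 0,
    (∇ × F)_z = ∂F_y/∂x - ∂F_x/∂y = 65x^4 + 65y^4.

On z = 2, (curl F)_z = 65x^4 + 65y^4.

Convert to polar (x = r cos θ, y = r sin θ, dA = r dr dθ); the integrand becomes 65r^4(sin(θ)^4 + cos(θ)^4), so

    ∬_D (curl F)_z dA = ∫_0^{2π} ∫_0^{4} (65r^4(sin(θ)^4 + cos(θ)^4)) · r dr dθ.

Inner (r from 0 to 4): 133120sin(θ)^4/3 + 133120cos(θ)^4/3.
Outer (θ from 0 to 2π): 66560π.

Therefore ∮_C F · dr = 66560π.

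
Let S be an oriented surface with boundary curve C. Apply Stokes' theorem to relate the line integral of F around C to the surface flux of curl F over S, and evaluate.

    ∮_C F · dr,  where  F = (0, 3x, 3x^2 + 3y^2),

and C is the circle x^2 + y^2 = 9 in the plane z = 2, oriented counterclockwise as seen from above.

Let S be the flat disk x^2 + y^2 ≤ 9 in the plane z = 2, with upward unit normal n̂ = ẑ. By Stokes' theorem,

    ∮_C F · dr = ∬_S (∇ × F) · n̂ dS = ∬_D (curl F)_z dA,

where D is the disk x^2 + y^2 ≤ 9.

Compute the curl of F = (0, 3x, 3x^2 + 3y^2):
    (∇ × F)_x = ∂F_z/∂y - ∂F_y/∂z = 6y,
    (∇ × F)_y = ∂F_x/∂z - ∂F_z/∂x = -6x,
    (∇ × F)_z = ∂F_y/∂x - ∂F_x/∂y = 3.

On z = 2, (curl F)_z = 3.

Convert to polar (x = r cos θ, y = r sin θ, dA = r dr dθ); the integrand becomes 3, so

    ∬_D (curl F)_z dA = ∫_0^{2π} ∫_0^{3} (3) · r dr dθ.

Inner (r from 0 to 3): 27/2.
Outer (θ from 0 to 2π): 27π.

Therefore ∮_C F · dr = 27π.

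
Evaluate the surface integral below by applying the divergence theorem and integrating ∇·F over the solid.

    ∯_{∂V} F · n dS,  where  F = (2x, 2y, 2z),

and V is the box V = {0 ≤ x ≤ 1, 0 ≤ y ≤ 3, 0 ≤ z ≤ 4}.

By the divergence theorem,

    ∯_{∂V} F · n dS = ∭_V (∇ · F) dV.

Compute the divergence:
    ∇ · F = ∂F_x/∂x + ∂F_y/∂y + ∂F_z/∂z = 2 + 2 + 2 = 6.

V is a rectangular box, so dV = dx dy dz with 0 ≤ x ≤ 1, 0 ≤ y ≤ 3, 0 ≤ z ≤ 4.

Integrate (6) over V as an iterated integral:

    ∭_V (∇·F) dV = ∫_0^{1} ∫_0^{3} ∫_0^{4} (6) dz dy dx.

Inner (z from 0 to 4): 24.
Middle (y from 0 to 3): 72.
Outer (x from 0 to 1): 72.

Therefore ∯_{∂V} F · n dS = 72.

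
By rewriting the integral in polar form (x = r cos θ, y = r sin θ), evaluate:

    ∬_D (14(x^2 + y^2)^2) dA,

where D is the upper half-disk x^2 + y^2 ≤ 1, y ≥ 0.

The region D is 0 ≤ r ≤ 1, 0 ≤ θ ≤ π in polar coordinates, where x = r cos(θ), y = r sin(θ), and dA = r dr dθ.

Under the substitution, the integrand becomes 14r^4, so

    ∬_D (14(x^2 + y^2)^2) dA = ∫_{0}^{π} ∫_{0}^{1} (14r^4) · r dr dθ.

Inner integral (in r): ∫_{0}^{1} (14r^4) · r dr = 7/3.

Outer integral (in θ): ∫_{0}^{π} (7/3) dθ = 7π/3.

Therefore ∬_D (14(x^2 + y^2)^2) dA = 7π/3.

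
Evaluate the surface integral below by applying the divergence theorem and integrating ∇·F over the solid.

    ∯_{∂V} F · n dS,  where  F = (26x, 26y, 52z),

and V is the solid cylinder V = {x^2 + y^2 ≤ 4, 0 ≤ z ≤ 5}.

By the divergence theorem,

    ∯_{∂V} F · n dS = ∭_V (∇ · F) dV.

Compute the divergence:
    ∇ · F = ∂F_x/∂x + ∂F_y/∂y + ∂F_z/∂z = 26 + 26 + 52 = 104.

In cylindrical coordinates, x = r cos(θ), y = r sin(θ), z = z, dV = r dr dθ dz, with 0 ≤ r ≤ 2, 0 ≤ θ ≤ 2π, 0 ≤ z ≤ 5.

The integrand, after substitution and multiplying by the volume element, becomes (104) · r, so

    ∭_V (∇·F) dV = ∫_0^{2π} ∫_0^{2} ∫_0^{5} (104) · r dz dr dθ.

Inner (z from 0 to 5): 520r.
Middle (r from 0 to 2): 1040.
Outer (θ from 0 to 2π): 2080π.

Therefore ∯_{∂V} F · n dS = 2080π.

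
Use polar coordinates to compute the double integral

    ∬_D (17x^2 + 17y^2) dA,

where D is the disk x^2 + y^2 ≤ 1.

The region D is 0 ≤ r ≤ 1, 0 ≤ θ ≤ 2π in polar coordinates, where x = r cos(θ), y = r sin(θ), and dA = r dr dθ.

Under the substitution, the integrand becomes 17r^2, so

    ∬_D (17x^2 + 17y^2) dA = ∫_{0}^{2π} ∫_{0}^{1} (17r^2) · r dr dθ.

Inner integral (in r): ∫_{0}^{1} (17r^2) · r dr = 17/4.

Outer integral (in θ): ∫_{0}^{2π} (17/4) dθ = 17π/2.

Therefore ∬_D (17x^2 + 17y^2) dA = 17π/2.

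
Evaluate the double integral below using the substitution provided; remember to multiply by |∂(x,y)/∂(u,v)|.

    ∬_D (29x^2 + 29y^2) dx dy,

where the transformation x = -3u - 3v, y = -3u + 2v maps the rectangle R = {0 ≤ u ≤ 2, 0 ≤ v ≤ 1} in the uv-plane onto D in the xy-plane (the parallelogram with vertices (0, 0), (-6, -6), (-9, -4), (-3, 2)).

Compute the Jacobian determinant of (x, y) with respect to (u, v):

    ∂(x,y)/∂(u,v) = | -3  -3 | = (-3)(2) - (-3)(-3) = -15.
                   | -3  2 |

Its absolute value is |J| = 15 (the area scaling factor).

Substituting x = -3u - 3v, y = -3u + 2v into the integrand,

    29x^2 + 29y^2 → 522u^2 + 174u v + 377v^2,

so the integral becomes

    ∬_R (522u^2 + 174u v + 377v^2) · |J| du dv = ∫_0^2 ∫_0^1 (7830u^2 + 2610u v + 5655v^2) dv du.

Inner (v): 7830u^2 + 1305u + 1885.
Outer (u): 27260.

Therefore ∬_D (29x^2 + 29y^2) dx dy = 27260.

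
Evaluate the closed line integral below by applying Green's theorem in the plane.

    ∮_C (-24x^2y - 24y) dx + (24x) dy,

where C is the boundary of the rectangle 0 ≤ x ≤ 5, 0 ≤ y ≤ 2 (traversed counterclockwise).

Green's theorem converts the closed line integral into a double integral over the enclosed region D:

    ∮_C P dx + Q dy = ∬_D (∂Q/∂x - ∂P/∂y) dA.

Here P = -24x^2y - 24y, Q = 24x, so

    ∂Q/∂x = 24,    ∂P/∂y = -24x^2 - 24,
    ∂Q/∂x - ∂P/∂y = 24x^2 + 48.

D is the region 0 ≤ x ≤ 5, 0 ≤ y ≤ 2. Evaluating the double integral:

    ∬_D (24x^2 + 48) dA = ∫_0^{5} ∫_0^{2} (24x^2 + 48) dy dx.

Inner (y from 0 to 2): 48x^2 + 96.
Outer (x from 0 to 5): 2480.

Therefore ∮_C P dx + Q dy = 2480.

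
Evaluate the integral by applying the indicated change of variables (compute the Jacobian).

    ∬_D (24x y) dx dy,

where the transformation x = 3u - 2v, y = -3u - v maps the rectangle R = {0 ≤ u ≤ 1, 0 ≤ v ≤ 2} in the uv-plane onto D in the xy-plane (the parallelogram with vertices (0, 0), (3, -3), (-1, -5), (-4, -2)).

Compute the Jacobian determinant of (x, y) with respect to (u, v):

    ∂(x,y)/∂(u,v) = | 3  -2 | = (3)(-1) - (-2)(-3) = -9.
                   | -3  -1 |

Its absolute value is |J| = 9 (the area scaling factor).

Substituting x = 3u - 2v, y = -3u - v into the integrand,

    24x y → -216u^2 + 72u v + 48v^2,

so the integral becomes

    ∬_R (-216u^2 + 72u v + 48v^2) · |J| du dv = ∫_0^1 ∫_0^2 (-1944u^2 + 648u v + 432v^2) dv du.

Inner (v): -3888u^2 + 1296u + 1152.
Outer (u): 504.

Therefore ∬_D (24x y) dx dy = 504.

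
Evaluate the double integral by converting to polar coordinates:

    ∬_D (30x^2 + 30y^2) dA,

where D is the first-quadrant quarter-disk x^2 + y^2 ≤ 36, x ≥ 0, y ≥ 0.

The region D is 0 ≤ r ≤ 6, 0 ≤ θ ≤ π/2 in polar coordinates, where x = r cos(θ), y = r sin(θ), and dA = r dr dθ.

Under the substitution, the integrand becomes 30r^2, so

    ∬_D (30x^2 + 30y^2) dA = ∫_{0}^{π/2} ∫_{0}^{6} (30r^2) · r dr dθ.

Inner integral (in r): ∫_{0}^{6} (30r^2) · r dr = 9720.

Outer integral (in θ): ∫_{0}^{π/2} (9720) dθ = 4860π.

Therefore ∬_D (30x^2 + 30y^2) dA = 4860π.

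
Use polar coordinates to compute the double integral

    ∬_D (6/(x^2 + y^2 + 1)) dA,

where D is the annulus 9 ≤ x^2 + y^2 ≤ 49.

The region D is 3 ≤ r ≤ 7, 0 ≤ θ ≤ 2π in polar coordinates, where x = r cos(θ), y = r sin(θ), and dA = r dr dθ.

Under the substitution, the integrand becomes 6/(r^2 + 1), so

    ∬_D (6/(x^2 + y^2 + 1)) dA = ∫_{0}^{2π} ∫_{3}^{7} (6/(r^2 + 1)) · r dr dθ.

Inner integral (in r): ∫_{3}^{7} (6/(r^2 + 1)) · r dr = log(125).

Outer integral (in θ): ∫_{0}^{2π} (log(125)) dθ = 6π log(5).

Therefore ∬_D (6/(x^2 + y^2 + 1)) dA = 6π log(5).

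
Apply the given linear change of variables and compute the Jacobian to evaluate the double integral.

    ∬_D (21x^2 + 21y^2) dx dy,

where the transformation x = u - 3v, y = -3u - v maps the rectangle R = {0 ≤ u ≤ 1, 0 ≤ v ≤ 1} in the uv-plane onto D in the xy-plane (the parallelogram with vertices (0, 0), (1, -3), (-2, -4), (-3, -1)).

Compute the Jacobian determinant of (x, y) with respect to (u, v):

    ∂(x,y)/∂(u,v) = | 1  -3 | = (1)(-1) - (-3)(-3) = -10.
                   | -3  -1 |

Its absolute value is |J| = 10 (the area scaling factor).

Substituting x = u - 3v, y = -3u - v into the integrand,

    21x^2 + 21y^2 → 210u^2 + 210v^2,

so the integral becomes

    ∬_R (210u^2 + 210v^2) · |J| du dv = ∫_0^1 ∫_0^1 (2100u^2 + 2100v^2) dv du.

Inner (v): 2100u^2 + 700.
Outer (u): 1400.

Therefore ∬_D (21x^2 + 21y^2) dx dy = 1400.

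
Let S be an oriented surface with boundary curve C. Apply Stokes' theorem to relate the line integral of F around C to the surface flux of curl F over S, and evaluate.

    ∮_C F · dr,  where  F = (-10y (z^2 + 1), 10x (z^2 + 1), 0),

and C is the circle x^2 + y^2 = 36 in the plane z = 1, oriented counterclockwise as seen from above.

Let S be the flat disk x^2 + y^2 ≤ 36 in the plane z = 1, with upward unit normal n̂ = ẑ. By Stokes' theorem,

    ∮_C F · dr = ∬_S (∇ × F) · n̂ dS = ∬_D (curl F)_z dA,

where D is the disk x^2 + y^2 ≤ 36.

Compute the curl of F = (-10y (z^2 + 1), 10x (z^2 + 1), 0):
    (∇ × F)_x = ∂F_z/∂y - ∂F_y/∂z = -20x z,
    (∇ × F)_y = ∂F_x/∂z - ∂F_z/∂x = -20y z,
    (∇ × F)_z = ∂F_y/∂x - ∂F_x/∂y = 20z^2 + 20.

On z = 1, (curl F)_z = 40.

Convert to polar (x = r cos θ, y = r sin θ, dA = r dr dθ); the integrand becomes 40, so

    ∬_D (curl F)_z dA = ∫_0^{2π} ∫_0^{6} (40) · r dr dθ.

Inner (r from 0 to 6): 720.
Outer (θ from 0 to 2π): 1440π.

Therefore ∮_C F · dr = 1440π.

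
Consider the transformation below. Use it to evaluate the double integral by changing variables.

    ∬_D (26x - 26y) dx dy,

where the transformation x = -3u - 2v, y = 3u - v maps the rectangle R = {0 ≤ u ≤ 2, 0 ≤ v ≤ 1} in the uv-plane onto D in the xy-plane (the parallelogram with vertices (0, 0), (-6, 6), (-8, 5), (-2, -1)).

Compute the Jacobian determinant of (x, y) with respect to (u, v):

    ∂(x,y)/∂(u,v) = | -3  -2 | = (-3)(-1) - (-2)(3) = 9.
                   | 3  -1 |

Its absolute value is |J| = 9 (the area scaling factor).

Substituting x = -3u - 2v, y = 3u - v into the integrand,

    26x - 26y → -156u - 26v,

so the integral becomes

    ∬_R (-156u - 26v) · |J| du dv = ∫_0^2 ∫_0^1 (-1404u - 234v) dv du.

Inner (v): -1404u - 117.
Outer (u): -3042.

Therefore ∬_D (26x - 26y) dx dy = -3042.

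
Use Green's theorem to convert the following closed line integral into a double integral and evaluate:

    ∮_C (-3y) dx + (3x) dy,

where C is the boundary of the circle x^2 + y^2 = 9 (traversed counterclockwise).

Green's theorem converts the closed line integral into a double integral over the enclosed region D:

    ∮_C P dx + Q dy = ∬_D (∂Q/∂x - ∂P/∂y) dA.

Here P = -3y, Q = 3x, so

    ∂Q/∂x = 3,    ∂P/∂y = -3,
    ∂Q/∂x - ∂P/∂y = 6.

D is the region x^2 + y^2 ≤ 9. Evaluating the double integral:

In polar coordinates (x = r cos θ, y = r sin θ, dA = r dr dθ) the integrand becomes 6, so

    ∬_D (6) dA = ∫_0^{2π} ∫_0^{3} (6) · r dr dθ.

Inner (r from 0 to 3): 27.
Outer (θ from 0 to 2π): 54π.

Therefore ∮_C P dx + Q dy = 54π.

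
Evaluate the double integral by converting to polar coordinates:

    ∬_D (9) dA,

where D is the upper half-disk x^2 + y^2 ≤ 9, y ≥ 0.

The region D is 0 ≤ r ≤ 3, 0 ≤ θ ≤ π in polar coordinates, where x = r cos(θ), y = r sin(θ), and dA = r dr dθ.

Under the substitution, the integrand becomes 9, so

    ∬_D (9) dA = ∫_{0}^{π} ∫_{0}^{3} (9) · r dr dθ.

Inner integral (in r): ∫_{0}^{3} (9) · r dr = 81/2.

Outer integral (in θ): ∫_{0}^{π} (81/2) dθ = 81π/2.

Therefore ∬_D (9) dA = 81π/2.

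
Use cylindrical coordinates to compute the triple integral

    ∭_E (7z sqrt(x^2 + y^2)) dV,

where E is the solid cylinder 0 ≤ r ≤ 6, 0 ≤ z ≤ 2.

In cylindrical coordinates, x = r cos(θ), y = r sin(θ), z = z, and dV = r dr dθ dz.

The integrand becomes 7r z, so

    ∭_E (7z sqrt(x^2 + y^2)) dV = ∫_{0}^{2π} ∫_{0}^{6} ∫_{0}^{2} (7r z) · r dz dr dθ.

Inner (z): 14r^2.
Middle (r from 0 to 6): 1008.
Outer (θ): 2016π.

Therefore the triple integral equals 2016π.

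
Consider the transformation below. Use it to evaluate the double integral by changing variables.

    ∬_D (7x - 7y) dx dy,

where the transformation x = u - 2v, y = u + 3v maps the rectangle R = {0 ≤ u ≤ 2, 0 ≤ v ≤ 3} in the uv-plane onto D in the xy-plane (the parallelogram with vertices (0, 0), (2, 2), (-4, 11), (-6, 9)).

Compute the Jacobian determinant of (x, y) with respect to (u, v):

    ∂(x,y)/∂(u,v) = | 1  -2 | = (1)(3) - (-2)(1) = 5.
                   | 1  3 |

Its absolute value is |J| = 5 (the area scaling factor).

Substituting x = u - 2v, y = u + 3v into the integrand,

    7x - 7y → -35v,

so the integral becomes

    ∬_R (-35v) · |J| du dv = ∫_0^2 ∫_0^3 (-175v) dv du.

Inner (v): -1575/2.
Outer (u): -1575.

Therefore ∬_D (7x - 7y) dx dy = -1575.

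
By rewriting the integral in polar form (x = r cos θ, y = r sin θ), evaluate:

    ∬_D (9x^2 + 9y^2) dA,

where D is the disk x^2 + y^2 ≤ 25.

The region D is 0 ≤ r ≤ 5, 0 ≤ θ ≤ 2π in polar coordinates, where x = r cos(θ), y = r sin(θ), and dA = r dr dθ.

Under the substitution, the integrand becomes 9r^2, so

    ∬_D (9x^2 + 9y^2) dA = ∫_{0}^{2π} ∫_{0}^{5} (9r^2) · r dr dθ.

Inner integral (in r): ∫_{0}^{5} (9r^2) · r dr = 5625/4.

Outer integral (in θ): ∫_{0}^{2π} (5625/4) dθ = 5625π/2.

Therefore ∬_D (9x^2 + 9y^2) dA = 5625π/2.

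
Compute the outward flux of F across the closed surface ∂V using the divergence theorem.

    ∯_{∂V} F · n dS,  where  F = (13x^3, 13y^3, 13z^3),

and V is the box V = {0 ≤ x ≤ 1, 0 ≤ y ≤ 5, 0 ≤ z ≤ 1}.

By the divergence theorem,

    ∯_{∂V} F · n dS = ∭_V (∇ · F) dV.

Compute the divergence:
    ∇ · F = ∂F_x/∂x + ∂F_y/∂y + ∂F_z/∂z = 39x^2 + 39y^2 + 39z^2.

V is a rectangular box, so dV = dx dy dz with 0 ≤ x ≤ 1, 0 ≤ y ≤ 5, 0 ≤ z ≤ 1.

Integrate (39x^2 + 39y^2 + 39z^2) over V as an iterated integral:

    ∭_V (∇·F) dV = ∫_0^{1} ∫_0^{5} ∫_0^{1} (39x^2 + 39y^2 + 39z^2) dz dy dx.

Inner (z from 0 to 1): 39x^2 + 39y^2 + 13.
Middle (y from 0 to 5): 195x^2 + 1690.
Outer (x from 0 to 1): 1755.

Therefore ∯_{∂V} F · n dS = 1755.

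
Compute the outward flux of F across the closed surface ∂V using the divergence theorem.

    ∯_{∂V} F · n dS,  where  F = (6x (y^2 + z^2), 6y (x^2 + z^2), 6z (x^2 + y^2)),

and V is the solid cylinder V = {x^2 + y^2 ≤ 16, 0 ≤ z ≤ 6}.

By the divergence theorem,

    ∯_{∂V} F · n dS = ∭_V (∇ · F) dV.

Compute the divergence:
    ∇ · F = ∂F_x/∂x + ∂F_y/∂y + ∂F_z/∂z = 6y^2 + 6z^2 + 6x^2 + 6z^2 + 6x^2 + 6y^2 = 12x^2 + 12y^2 + 12z^2.

In cylindrical coordinates, x = r cos(θ), y = r sin(θ), z = z, dV = r dr dθ dz, with 0 ≤ r ≤ 4, 0 ≤ θ ≤ 2π, 0 ≤ z ≤ 6.

The integrand, after substitution and multiplying by the volume element, becomes (12r^2 + 12z^2) · r, so

    ∭_V (∇·F) dV = ∫_0^{2π} ∫_0^{4} ∫_0^{6} (12r^2 + 12z^2) · r dz dr dθ.

Inner (z from 0 to 6): 72r (r^2 + 12).
Middle (r from 0 to 4): 11520.
Outer (θ from 0 to 2π): 23040π.

Therefore ∯_{∂V} F · n dS = 23040π.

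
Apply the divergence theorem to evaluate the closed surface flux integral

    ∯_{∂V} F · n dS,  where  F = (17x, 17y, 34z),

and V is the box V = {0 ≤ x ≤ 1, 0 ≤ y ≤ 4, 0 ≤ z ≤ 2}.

By the divergence theorem,

    ∯_{∂V} F · n dS = ∭_V (∇ · F) dV.

Compute the divergence:
    ∇ · F = ∂F_x/∂x + ∂F_y/∂y + ∂F_z/∂z = 17 + 17 + 34 = 68.

V is a rectangular box, so dV = dx dy dz with 0 ≤ x ≤ 1, 0 ≤ y ≤ 4, 0 ≤ z ≤ 2.

Integrate (68) over V as an iterated integral:

    ∭_V (∇·F) dV = ∫_0^{1} ∫_0^{4} ∫_0^{2} (68) dz dy dx.

Inner (z from 0 to 2): 136.
Middle (y from 0 to 4): 544.
Outer (x from 0 to 1): 544.

Therefore ∯_{∂V} F · n dS = 544.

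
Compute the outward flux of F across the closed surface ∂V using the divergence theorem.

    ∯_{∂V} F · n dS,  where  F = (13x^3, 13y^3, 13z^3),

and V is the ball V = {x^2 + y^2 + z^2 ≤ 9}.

By the divergence theorem,

    ∯_{∂V} F · n dS = ∭_V (∇ · F) dV.

Compute the divergence:
    ∇ · F = ∂F_x/∂x + ∂F_y/∂y + ∂F_z/∂z = 39x^2 + 39y^2 + 39z^2.

In spherical coordinates, x = ρ sin(φ) cos(θ), y = ρ sin(φ) sin(θ), z = ρ cos(φ), dV = ρ^2 sin(φ) dρ dφ dθ, with 0 ≤ ρ ≤ 3, 0 ≤ φ ≤ π, 0 ≤ θ ≤ 2π.

The integrand, after substitution and multiplying by the volume element, becomes (39ρ^2) · ρ^2 sin(φ), so

    ∭_V (∇·F) dV = ∫_0^{2π} ∫_0^{π} ∫_0^{3} (39ρ^2) · ρ^2 sin(φ) dρ dφ dθ.

Inner (ρ from 0 to 3): 9477sin(φ)/5.
Middle (φ from 0 to π): 18954/5.
Outer (θ from 0 to 2π): 37908π/5.

Therefore ∯_{∂V} F · n dS = 37908π/5.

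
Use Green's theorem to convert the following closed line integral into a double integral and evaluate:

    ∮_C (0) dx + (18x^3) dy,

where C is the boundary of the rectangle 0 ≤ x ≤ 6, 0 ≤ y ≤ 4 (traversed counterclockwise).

Green's theorem converts the closed line integral into a double integral over the enclosed region D:

    ∮_C P dx + Q dy = ∬_D (∂Q/∂x - ∂P/∂y) dA.

Here P = 0, Q = 18x^3, so

    ∂Q/∂x = 54x^2,    ∂P/∂y = 0,
    ∂Q/∂x - ∂P/∂y = 54x^2.

D is the region 0 ≤ x ≤ 6, 0 ≤ y ≤ 4. Evaluating the double integral:

    ∬_D (54x^2) dA = ∫_0^{6} ∫_0^{4} (54x^2) dy dx.

Inner (y from 0 to 4): 216x^2.
Outer (x from 0 to 6): 15552.

Therefore ∮_C P dx + Q dy = 15552.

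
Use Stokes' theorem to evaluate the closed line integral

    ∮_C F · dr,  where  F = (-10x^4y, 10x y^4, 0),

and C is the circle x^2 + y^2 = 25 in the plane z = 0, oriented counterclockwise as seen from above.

Let S be the flat disk x^2 + y^2 ≤ 25 in the plane z = 0, with upward unit normal n̂ = ẑ. By Stokes' theorem,

    ∮_C F · dr = ∬_S (∇ × F) · n̂ dS = ∬_D (curl F)_z dA,

where D is the disk x^2 + y^2 ≤ 25.

Compute the curl of F = (-10x^4y, 10x y^4, 0):
    (∇ × F)_x = ∂F_z/∂y - ∂F_y/∂z = 0,
    (∇ × F)_y = ∂F_x/∂z - ∂F_z/∂x = 0,
    (∇ × F)_z = ∂F_y/∂x - ∂F_x/∂y = 10x^4 + 10y^4.

On z = 0, (curl F)_z = 10x^4 + 10y^4.

Convert to polar (x = r cos θ, y = r sin θ, dA = r dr dθ); the integrand becomes 10r^4(sin(θ)^4 + cos(θ)^4), so

    ∬_D (curl F)_z dA = ∫_0^{2π} ∫_0^{5} (10r^4(sin(θ)^4 + cos(θ)^4)) · r dr dθ.

Inner (r from 0 to 5): 78125sin(θ)^4/3 + 78125cos(θ)^4/3.
Outer (θ from 0 to 2π): 78125π/2.

Therefore ∮_C F · dr = 78125π/2.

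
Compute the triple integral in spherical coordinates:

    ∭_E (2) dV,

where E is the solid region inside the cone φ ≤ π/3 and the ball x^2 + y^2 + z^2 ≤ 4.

In spherical coordinates, x = ρ sin(φ) cos(θ), y = ρ sin(φ) sin(θ), z = ρ cos(φ), and dV = ρ^2 sin(φ) dρ dφ dθ.

The integrand becomes 2, so

    ∭_E (2) dV = ∫_{0}^{2π} ∫_{0}^{π/3} ∫_{0}^{2} (2) · ρ^2 sin(φ) dρ dφ dθ.

Inner (ρ): 16sin(φ)/3.
Middle (φ): 8/3.
Outer (θ): 16π/3.

Therefore the triple integral equals 16π/3.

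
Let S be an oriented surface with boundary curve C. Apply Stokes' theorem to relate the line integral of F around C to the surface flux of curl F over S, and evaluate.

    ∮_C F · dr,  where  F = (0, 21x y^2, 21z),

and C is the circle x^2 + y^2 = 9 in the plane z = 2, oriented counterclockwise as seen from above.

Let S be the flat disk x^2 + y^2 ≤ 9 in the plane z = 2, with upward unit normal n̂ = ẑ. By Stokes' theorem,

    ∮_C F · dr = ∬_S (∇ × F) · n̂ dS = ∬_D (curl F)_z dA,

where D is the disk x^2 + y^2 ≤ 9.

Compute the curl of F = (0, 21x y^2, 21z):
    (∇ × F)_x = ∂F_z/∂y - ∂F_y/∂z = 0,
    (∇ × F)_y = ∂F_x/∂z - ∂F_z/∂x = 0,
    (∇ × F)_z = ∂F_y/∂x - ∂F_x/∂y = 21y^2.

On z = 2, (curl F)_z = 21y^2.

Convert to polar (x = r cos θ, y = r sin θ, dA = r dr dθ); the integrand becomes 21r^2sin(θ)^2, so

    ∬_D (curl F)_z dA = ∫_0^{2π} ∫_0^{3} (21r^2sin(θ)^2) · r dr dθ.

Inner (r from 0 to 3): 1701sin(θ)^2/4.
Outer (θ from 0 to 2π): 1701π/4.

Therefore ∮_C F · dr = 1701π/4.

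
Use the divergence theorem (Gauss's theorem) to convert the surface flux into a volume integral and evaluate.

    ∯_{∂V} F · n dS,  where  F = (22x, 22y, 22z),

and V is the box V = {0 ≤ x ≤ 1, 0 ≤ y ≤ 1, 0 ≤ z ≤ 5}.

By the divergence theorem,

    ∯_{∂V} F · n dS = ∭_V (∇ · F) dV.

Compute the divergence:
    ∇ · F = ∂F_x/∂x + ∂F_y/∂y + ∂F_z/∂z = 22 + 22 + 22 = 66.

V is a rectangular box, so dV = dx dy dz with 0 ≤ x ≤ 1, 0 ≤ y ≤ 1, 0 ≤ z ≤ 5.

Integrate (66) over V as an iterated integral:

    ∭_V (∇·F) dV = ∫_0^{1} ∫_0^{1} ∫_0^{5} (66) dz dy dx.

Inner (z from 0 to 5): 330.
Middle (y from 0 to 1): 330.
Outer (x from 0 to 1): 330.

Therefore ∯_{∂V} F · n dS = 330.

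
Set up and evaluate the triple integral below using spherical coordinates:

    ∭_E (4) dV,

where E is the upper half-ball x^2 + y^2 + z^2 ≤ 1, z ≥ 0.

In spherical coordinates, x = ρ sin(φ) cos(θ), y = ρ sin(φ) sin(θ), z = ρ cos(φ), and dV = ρ^2 sin(φ) dρ dφ dθ.

The integrand becomes 4, so

    ∭_E (4) dV = ∫_{0}^{2π} ∫_{0}^{π/2} ∫_{0}^{1} (4) · ρ^2 sin(φ) dρ dφ dθ.

Inner (ρ): 4sin(φ)/3.
Middle (φ): 4/3.
Outer (θ): 8π/3.

Therefore the triple integral equals 8π/3.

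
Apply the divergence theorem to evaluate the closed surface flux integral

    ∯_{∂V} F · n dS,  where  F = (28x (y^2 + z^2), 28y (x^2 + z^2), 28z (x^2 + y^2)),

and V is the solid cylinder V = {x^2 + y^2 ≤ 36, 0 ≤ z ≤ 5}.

By the divergence theorem,

    ∯_{∂V} F · n dS = ∭_V (∇ · F) dV.

Compute the divergence:
    ∇ · F = ∂F_x/∂x + ∂F_y/∂y + ∂F_z/∂z = 28y^2 + 28z^2 + 28x^2 + 28z^2 + 28x^2 + 28y^2 = 56x^2 + 56y^2 + 56z^2.

In cylindrical coordinates, x = r cos(θ), y = r sin(θ), z = z, dV = r dr dθ dz, with 0 ≤ r ≤ 6, 0 ≤ θ ≤ 2π, 0 ≤ z ≤ 5.

The integrand, after substitution and multiplying by the volume element, becomes (56r^2 + 56z^2) · r, so

    ∭_V (∇·F) dV = ∫_0^{2π} ∫_0^{6} ∫_0^{5} (56r^2 + 56z^2) · r dz dr dθ.

Inner (z from 0 to 5): 280r (r^2 + 25/3).
Middle (r from 0 to 6): 132720.
Outer (θ from 0 to 2π): 265440π.

Therefore ∯_{∂V} F · n dS = 265440π.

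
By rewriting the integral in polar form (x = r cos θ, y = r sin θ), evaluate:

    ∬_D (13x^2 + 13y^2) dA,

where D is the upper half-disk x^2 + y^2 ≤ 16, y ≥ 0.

The region D is 0 ≤ r ≤ 4, 0 ≤ θ ≤ π in polar coordinates, where x = r cos(θ), y = r sin(θ), and dA = r dr dθ.

Under the substitution, the integrand becomes 13r^2, so

    ∬_D (13x^2 + 13y^2) dA = ∫_{0}^{π} ∫_{0}^{4} (13r^2) · r dr dθ.

Inner integral (in r): ∫_{0}^{4} (13r^2) · r dr = 832.

Outer integral (in θ): ∫_{0}^{π} (832) dθ = 832π.

Therefore ∬_D (13x^2 + 13y^2) dA = 832π.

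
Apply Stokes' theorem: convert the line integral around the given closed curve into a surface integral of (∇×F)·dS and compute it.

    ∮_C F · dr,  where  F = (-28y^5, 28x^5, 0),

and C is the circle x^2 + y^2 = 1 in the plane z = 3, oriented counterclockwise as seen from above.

Let S be the flat disk x^2 + y^2 ≤ 1 in the plane z = 3, with upward unit normal n̂ = ẑ. By Stokes' theorem,

    ∮_C F · dr = ∬_S (∇ × F) · n̂ dS = ∬_D (curl F)_z dA,

where D is the disk x^2 + y^2 ≤ 1.

Compute the curl of F = (-28y^5, 28x^5, 0):
    (∇ × F)_x = ∂F_z/∂y - ∂F_y/∂z = 0,
    (∇ × F)_y = ∂F_x/∂z - ∂F_z/∂x = 0,
    (∇ × F)_z = ∂F_y/∂x - ∂F_x/∂y = 140x^4 + 140y^4.

On z = 3, (curl F)_z = 140x^4 + 140y^4.

Convert to polar (x = r cos θ, y = r sin θ, dA = r dr dθ); the integrand becomes 140r^4(sin(θ)^4 + cos(θ)^4), so

    ∬_D (curl F)_z dA = ∫_0^{2π} ∫_0^{1} (140r^4(sin(θ)^4 + cos(θ)^4)) · r dr dθ.

Inner (r from 0 to 1): 70sin(θ)^4/3 + 70cos(θ)^4/3.
Outer (θ from 0 to 2π): 35π.

Therefore ∮_C F · dr = 35π.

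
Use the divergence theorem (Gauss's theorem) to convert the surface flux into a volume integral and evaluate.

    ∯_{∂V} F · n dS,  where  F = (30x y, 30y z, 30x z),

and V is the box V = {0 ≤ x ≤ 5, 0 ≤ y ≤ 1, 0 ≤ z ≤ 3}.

By the divergence theorem,

    ∯_{∂V} F · n dS = ∭_V (∇ · F) dV.

Compute the divergence:
    ∇ · F = ∂F_x/∂x + ∂F_y/∂y + ∂F_z/∂z = 30y + 30z + 30x = 30x + 30y + 30z.

V is a rectangular box, so dV = dx dy dz with 0 ≤ x ≤ 5, 0 ≤ y ≤ 1, 0 ≤ z ≤ 3.

Integrate (30x + 30y + 30z) over V as an iterated integral:

    ∭_V (∇·F) dV = ∫_0^{5} ∫_0^{1} ∫_0^{3} (30x + 30y + 30z) dz dy dx.

Inner (z from 0 to 3): 90x + 90y + 135.
Middle (y from 0 to 1): 90x + 180.
Outer (x from 0 to 5): 2025.

Therefore ∯_{∂V} F · n dS = 2025.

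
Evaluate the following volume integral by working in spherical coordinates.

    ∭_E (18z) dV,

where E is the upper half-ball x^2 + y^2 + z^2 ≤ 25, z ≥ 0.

In spherical coordinates, x = ρ sin(φ) cos(θ), y = ρ sin(φ) sin(θ), z = ρ cos(φ), and dV = ρ^2 sin(φ) dρ dφ dθ.

The integrand becomes 18ρ cos(φ), so

    ∭_E (18z) dV = ∫_{0}^{2π} ∫_{0}^{π/2} ∫_{0}^{5} (18ρ cos(φ)) · ρ^2 sin(φ) dρ dφ dθ.

Inner (ρ): 5625sin(2φ)/4.
Middle (φ): 5625/4.
Outer (θ): 5625π/2.

Therefore the triple integral equals 5625π/2.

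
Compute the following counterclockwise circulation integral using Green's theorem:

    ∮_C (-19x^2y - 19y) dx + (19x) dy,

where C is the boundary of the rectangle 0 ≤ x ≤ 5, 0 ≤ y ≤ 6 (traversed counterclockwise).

Green's theorem converts the closed line integral into a double integral over the enclosed region D:

    ∮_C P dx + Q dy = ∬_D (∂Q/∂x - ∂P/∂y) dA.

Here P = -19x^2y - 19y, Q = 19x, so

    ∂Q/∂x = 19,    ∂P/∂y = -19x^2 - 19,
    ∂Q/∂x - ∂P/∂y = 19x^2 + 38.

D is the region 0 ≤ x ≤ 5, 0 ≤ y ≤ 6. Evaluating the double integral:

    ∬_D (19x^2 + 38) dA = ∫_0^{5} ∫_0^{6} (19x^2 + 38) dy dx.

Inner (y from 0 to 6): 114x^2 + 228.
Outer (x from 0 to 5): 5890.

Therefore ∮_C P dx + Q dy = 5890.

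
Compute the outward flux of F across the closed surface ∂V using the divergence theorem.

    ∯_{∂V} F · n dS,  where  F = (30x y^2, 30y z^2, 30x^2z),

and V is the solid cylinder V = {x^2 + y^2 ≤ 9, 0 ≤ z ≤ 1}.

By the divergence theorem,

    ∯_{∂V} F · n dS = ∭_V (∇ · F) dV.

Compute the divergence:
    ∇ · F = ∂F_x/∂x + ∂F_y/∂y + ∂F_z/∂z = 30y^2 + 30z^2 + 30x^2 = 30x^2 + 30y^2 + 30z^2.

In cylindrical coordinates, x = r cos(θ), y = r sin(θ), z = z, dV = r dr dθ dz, with 0 ≤ r ≤ 3, 0 ≤ θ ≤ 2π, 0 ≤ z ≤ 1.

The integrand, after substitution and multiplying by the volume element, becomes (30r^2 + 30z^2) · r, so

    ∭_V (∇·F) dV = ∫_0^{2π} ∫_0^{3} ∫_0^{1} (30r^2 + 30z^2) · r dz dr dθ.

Inner (z from 0 to 1): 30r^3 + 10r.
Middle (r from 0 to 3): 1305/2.
Outer (θ from 0 to 2π): 1305π.

Therefore ∯_{∂V} F · n dS = 1305π.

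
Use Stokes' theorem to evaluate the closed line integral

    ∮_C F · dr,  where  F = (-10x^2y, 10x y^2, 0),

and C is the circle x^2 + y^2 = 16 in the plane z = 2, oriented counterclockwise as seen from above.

Let S be the flat disk x^2 + y^2 ≤ 16 in the plane z = 2, with upward unit normal n̂ = ẑ. By Stokes' theorem,

    ∮_C F · dr = ∬_S (∇ × F) · n̂ dS = ∬_D (curl F)_z dA,

where D is the disk x^2 + y^2 ≤ 16.

Compute the curl of F = (-10x^2y, 10x y^2, 0):
    (∇ × F)_x = ∂F_z/∂y - ∂F_y/∂z = 0,
    (∇ × F)_y = ∂F_x/∂z - ∂F_z/∂x = 0,
    (∇ × F)_z = ∂F_y/∂x - ∂F_x/∂y = 10x^2 + 10y^2.

On z = 2, (curl F)_z = 10x^2 + 10y^2.

Convert to polar (x = r cos θ, y = r sin θ, dA = r dr dθ); the integrand becomes 10r^2, so

    ∬_D (curl F)_z dA = ∫_0^{2π} ∫_0^{4} (10r^2) · r dr dθ.

Inner (r from 0 to 4): 640.
Outer (θ from 0 to 2π): 1280π.

Therefore ∮_C F · dr = 1280π.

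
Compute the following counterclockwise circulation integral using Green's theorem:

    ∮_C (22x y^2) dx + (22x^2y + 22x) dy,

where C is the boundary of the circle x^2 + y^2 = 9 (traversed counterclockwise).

Green's theorem converts the closed line integral into a double integral over the enclosed region D:

    ∮_C P dx + Q dy = ∬_D (∂Q/∂x - ∂P/∂y) dA.

Here P = 22x y^2, Q = 22x^2y + 22x, so

    ∂Q/∂x = 44x y + 22,    ∂P/∂y = 44x y,
    ∂Q/∂x - ∂P/∂y = 22.

D is the region x^2 + y^2 ≤ 9. Evaluating the double integral:

In polar coordinates (x = r cos θ, y = r sin θ, dA = r dr dθ) the integrand becomes 22, so

    ∬_D (22) dA = ∫_0^{2π} ∫_0^{3} (22) · r dr dθ.

Inner (r from 0 to 3): 99.
Outer (θ from 0 to 2π): 198π.

Therefore ∮_C P dx + Q dy = 198π.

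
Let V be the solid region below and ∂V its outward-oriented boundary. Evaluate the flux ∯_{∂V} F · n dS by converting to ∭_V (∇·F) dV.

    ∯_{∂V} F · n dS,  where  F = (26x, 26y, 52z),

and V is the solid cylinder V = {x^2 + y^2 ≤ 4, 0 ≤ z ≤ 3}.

By the divergence theorem,

    ∯_{∂V} F · n dS = ∭_V (∇ · F) dV.

Compute the divergence:
    ∇ · F = ∂F_x/∂x + ∂F_y/∂y + ∂F_z/∂z = 26 + 26 + 52 = 104.

In cylindrical coordinates, x = r cos(θ), y = r sin(θ), z = z, dV = r dr dθ dz, with 0 ≤ r ≤ 2, 0 ≤ θ ≤ 2π, 0 ≤ z ≤ 3.

The integrand, after substitution and multiplying by the volume element, becomes (104) · r, so

    ∭_V (∇·F) dV = ∫_0^{2π} ∫_0^{2} ∫_0^{3} (104) · r dz dr dθ.

Inner (z from 0 to 3): 312r.
Middle (r from 0 to 2): 624.
Outer (θ from 0 to 2π): 1248π.

Therefore ∯_{∂V} F · n dS = 1248π.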